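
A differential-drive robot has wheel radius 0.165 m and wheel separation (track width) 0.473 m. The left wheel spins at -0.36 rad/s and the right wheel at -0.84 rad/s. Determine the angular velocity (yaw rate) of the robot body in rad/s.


omega = r*(wR - wL)/L = 0.165*(-0.84 - (-0.36))/0.473 = -0.1674

-0.1674 rad/s


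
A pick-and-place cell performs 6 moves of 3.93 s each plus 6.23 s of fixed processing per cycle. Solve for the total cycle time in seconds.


T = 6*3.93 + 6.23 = 29.8100

29.8100 s


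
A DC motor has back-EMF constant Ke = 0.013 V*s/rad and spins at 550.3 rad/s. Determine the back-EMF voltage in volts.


V_emf = Ke * omega = 0.013*550.3 = 7.1539

7.1539 V


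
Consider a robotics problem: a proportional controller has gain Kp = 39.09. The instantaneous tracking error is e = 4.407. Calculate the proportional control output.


u_P = Kp * e = 39.09 * 4.407 = 172.2696

172.2696


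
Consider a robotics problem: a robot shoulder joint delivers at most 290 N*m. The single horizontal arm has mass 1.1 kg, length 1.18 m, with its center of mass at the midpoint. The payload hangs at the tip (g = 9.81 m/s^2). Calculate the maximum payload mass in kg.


tau_arm = m_arm*g*(L/2) = 1.1*9.81*1.18/2 = 6.3667 N*m
tau_payload = tau_max - tau_arm = 290 - 6.3667 = 283.6333
m_payload = tau_payload / (g*L) = 283.6333 / (9.81*1.18) = 24.5023

24.5023 kg


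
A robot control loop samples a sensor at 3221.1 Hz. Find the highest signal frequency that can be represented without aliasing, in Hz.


f_max = f_s/2 = 3221.1/2 = 1610.5500

1610.5500 Hz


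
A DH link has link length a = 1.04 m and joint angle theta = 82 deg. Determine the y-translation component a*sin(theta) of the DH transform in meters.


a*sin(theta) = 1.04*sin(82 deg) = 1.0299

1.0299 m


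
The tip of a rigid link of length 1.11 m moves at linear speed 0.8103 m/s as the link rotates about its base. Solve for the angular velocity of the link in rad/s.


omega = v / L = 0.8103 / 1.11 = 0.7300

0.7300 rad/s


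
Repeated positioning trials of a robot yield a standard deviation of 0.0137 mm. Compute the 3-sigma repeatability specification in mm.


repeatability = 3*sigma = 3*0.0137 = 0.0411

0.0411 mm


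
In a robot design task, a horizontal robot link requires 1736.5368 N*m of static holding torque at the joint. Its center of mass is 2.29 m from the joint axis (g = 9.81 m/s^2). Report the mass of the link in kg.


m = tau / (g*L) = 1736.5368 / (9.81 * 2.29) = 77.3000

77.3000 kg


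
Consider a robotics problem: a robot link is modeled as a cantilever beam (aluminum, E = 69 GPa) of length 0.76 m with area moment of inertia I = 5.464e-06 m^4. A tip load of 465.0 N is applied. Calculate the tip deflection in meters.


delta = F*L^3/(3*E*I) = 465.0*0.76^3/(3*6.900e+10*5.464e-06)
      = 204.12384/1131048 = 1.8047e-04

1.8047e-04 m


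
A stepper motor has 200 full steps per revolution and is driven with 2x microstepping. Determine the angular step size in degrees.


step = 360/(200*2) = 360/400 = 0.9000

0.9000 degrees


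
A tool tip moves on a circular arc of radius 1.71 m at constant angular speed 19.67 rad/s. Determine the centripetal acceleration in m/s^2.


a_c = omega^2 * r = 19.67^2 * 1.71 = 661.6142

661.6142 m/s^2


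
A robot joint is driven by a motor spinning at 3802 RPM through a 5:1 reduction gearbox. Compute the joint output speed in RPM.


omega_joint = omega_motor / N = 3802 / 5 = 760.4000

760.4000 RPM


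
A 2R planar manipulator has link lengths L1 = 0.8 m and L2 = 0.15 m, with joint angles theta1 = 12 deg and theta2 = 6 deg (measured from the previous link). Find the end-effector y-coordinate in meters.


y = L1*sin(th1) + L2*sin(th1+th2) = 0.8*sin(12 deg) + 0.15*sin(18 deg) = 0.2127

0.2127 m


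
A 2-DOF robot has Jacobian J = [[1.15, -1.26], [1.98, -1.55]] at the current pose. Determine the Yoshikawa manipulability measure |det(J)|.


det(J) = 1.15*-1.55 - (-1.26)*(1.98) = 0.7123
|det(J)| = 0.7123

0.7123


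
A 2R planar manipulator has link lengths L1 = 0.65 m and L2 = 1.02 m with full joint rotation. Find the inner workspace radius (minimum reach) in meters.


r_min = |L1 - L2| = |0.65 - 1.02| = 0.3700

0.3700 m


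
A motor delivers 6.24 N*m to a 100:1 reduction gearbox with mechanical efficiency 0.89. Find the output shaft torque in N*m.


tau_out = tau_in * N * eta = 6.24 * 100 * 0.89 = 555.3600

555.3600 N*m


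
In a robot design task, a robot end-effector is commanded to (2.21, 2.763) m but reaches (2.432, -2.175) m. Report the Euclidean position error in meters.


dx = 2.432 - (2.21) = 0.2220, dy = -2.175 - (2.763) = -4.9380
err = sqrt(0.049284 + 24.383844) = 4.9430

4.9430 m


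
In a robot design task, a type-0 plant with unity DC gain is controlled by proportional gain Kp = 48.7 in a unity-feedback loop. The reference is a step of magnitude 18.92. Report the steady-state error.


e_ss = R/(1 + Kp) = 18.92/(1 + 48.7) = 18.92/49.7000 = 0.3807

0.3807


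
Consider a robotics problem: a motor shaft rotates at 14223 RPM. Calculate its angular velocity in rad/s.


omega = 14223 * 2*pi/60 = 1489.4291

1489.4291 rad/s


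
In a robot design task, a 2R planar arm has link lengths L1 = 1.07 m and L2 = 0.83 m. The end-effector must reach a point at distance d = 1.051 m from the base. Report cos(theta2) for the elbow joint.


cos(th2) = (d^2 - L1^2 - L2^2)/(2*L1*L2) = (1.051^2 - 1.07^2 - 0.83^2)/(2*1.07*0.83) = -0.4105

-0.4105


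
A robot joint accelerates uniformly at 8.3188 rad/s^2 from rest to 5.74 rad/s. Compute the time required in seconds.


t = delta_omega / alpha = 5.74 / 8.3188 = 0.6900

0.6900 s


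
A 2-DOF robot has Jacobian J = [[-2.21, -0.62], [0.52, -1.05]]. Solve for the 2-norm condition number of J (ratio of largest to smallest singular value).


JJ^T eigenvalues: trace(JJ^T) = 6.6414, det(JJ^T) = det(J)^2 = 6.98492041
s_max^2 = (6.6414 + sqrt(16.16851232))/2 = 5.33120443
s_min^2 = (6.6414 - sqrt(16.16851232))/2 = 1.31019557
kappa = s_max/s_min = sqrt(5.33120443/1.31019557) = 2.0172

2.0172


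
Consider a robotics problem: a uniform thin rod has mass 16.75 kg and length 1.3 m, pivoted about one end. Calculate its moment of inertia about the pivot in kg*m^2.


I = (1/3)*m*L^2 = (1/3)*16.75*1.3^2 = 9.4358

9.4358 kg*m^2


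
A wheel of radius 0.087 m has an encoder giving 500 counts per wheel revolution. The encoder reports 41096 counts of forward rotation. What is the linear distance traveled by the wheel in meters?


revs = 41096/500 = 82.192000
d = revs * 2*pi*r = 82.192000 * 2*pi*0.087 = 44.9292

44.9292 m


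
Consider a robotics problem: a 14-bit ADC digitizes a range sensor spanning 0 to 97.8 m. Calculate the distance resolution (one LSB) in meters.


res = range / 2^n = 97.8/2^14 = 97.8/16384 = 0.0060

0.0060 m


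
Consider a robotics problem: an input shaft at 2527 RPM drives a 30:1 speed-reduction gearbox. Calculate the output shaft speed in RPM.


omega_out = omega_in / N = 2527 / 30 = 84.2333

84.2333 RPM


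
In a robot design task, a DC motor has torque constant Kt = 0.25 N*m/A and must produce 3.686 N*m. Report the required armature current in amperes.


I = tau / Kt = 3.686/0.25 = 14.7440

14.7440 A


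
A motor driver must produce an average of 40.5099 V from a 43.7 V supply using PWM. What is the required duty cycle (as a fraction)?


D = V_avg/V_supply = 40.5099/43.7 = 0.9270

0.9270


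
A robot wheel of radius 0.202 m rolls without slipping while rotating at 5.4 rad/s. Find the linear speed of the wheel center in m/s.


v = omega * r = 5.4 * 0.202 = 1.0908

1.0908 m/s


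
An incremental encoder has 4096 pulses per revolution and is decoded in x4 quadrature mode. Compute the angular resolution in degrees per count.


resolution = 360 / (PPR * 4) = 360 / 16384 = 0.0220

0.0220 degrees


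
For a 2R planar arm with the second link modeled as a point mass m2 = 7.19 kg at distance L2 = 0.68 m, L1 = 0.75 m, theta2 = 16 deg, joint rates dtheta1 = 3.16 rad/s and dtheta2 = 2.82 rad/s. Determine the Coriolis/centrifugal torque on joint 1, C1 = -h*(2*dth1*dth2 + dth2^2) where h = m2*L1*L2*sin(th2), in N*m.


h = m2*L1*L2*sin(th2) = 7.19*0.75*0.68*sin(16 deg) = 1.010735
C1 = -h*(2*3.16*2.82 + 2.82^2) = -1.010735*25.7748 = -26.0515

-26.0515 N*m


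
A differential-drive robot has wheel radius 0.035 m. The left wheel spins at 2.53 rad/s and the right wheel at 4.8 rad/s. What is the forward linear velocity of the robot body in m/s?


v = r*(wR + wL)/2 = 0.035*(4.8 + 2.53)/2 = 0.1283

0.1283 m/s


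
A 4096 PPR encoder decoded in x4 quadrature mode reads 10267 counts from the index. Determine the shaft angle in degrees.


angle = counts * 360 / (PPR*4) = 10267 * 360 / 16384 = 225.5933

225.5933 degrees


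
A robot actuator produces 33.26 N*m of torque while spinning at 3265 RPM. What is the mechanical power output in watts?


omega = 3265 * 2*pi/60 = 341.910000 rad/s
P = tau * omega = 33.26 * 341.910000 = 11371.9266

11371.9266 W


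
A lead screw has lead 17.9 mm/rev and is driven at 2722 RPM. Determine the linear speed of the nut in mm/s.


v = lead * (RPM/60) = 17.9*2722/60 = 812.0633

812.0633 mm/s


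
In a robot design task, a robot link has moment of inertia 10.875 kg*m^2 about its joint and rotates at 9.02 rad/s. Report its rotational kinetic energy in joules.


KE = (1/2)*I*omega^2 = 0.5*10.875*9.02^2 = 442.3972

442.3972 J


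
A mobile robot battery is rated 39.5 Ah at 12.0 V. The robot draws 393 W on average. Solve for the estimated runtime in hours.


E = 39.5*12.0 = 474.0000 Wh
t = E/P = 474.0000/393 = 1.2061

1.2061 hours


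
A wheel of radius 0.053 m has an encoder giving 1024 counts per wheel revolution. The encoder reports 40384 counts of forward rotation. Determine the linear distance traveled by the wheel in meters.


revs = 40384/1024 = 39.437500
d = revs * 2*pi*r = 39.437500 * 2*pi*0.053 = 13.1330

13.1330 m


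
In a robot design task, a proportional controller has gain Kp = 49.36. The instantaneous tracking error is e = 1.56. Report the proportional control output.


u_P = Kp * e = 49.36 * 1.56 = 77.0016

77.0016


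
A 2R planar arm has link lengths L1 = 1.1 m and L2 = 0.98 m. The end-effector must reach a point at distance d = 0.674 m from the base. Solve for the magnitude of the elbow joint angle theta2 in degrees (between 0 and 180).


cos(th2) = (d^2 - L1^2 - L2^2)/(2*L1*L2) = (0.674^2 - 1.1^2 - 0.98^2)/(2*1.1*0.98) = -0.79597588
th2 = acos(-0.79597588) = 142.7475 deg

142.7475 degrees


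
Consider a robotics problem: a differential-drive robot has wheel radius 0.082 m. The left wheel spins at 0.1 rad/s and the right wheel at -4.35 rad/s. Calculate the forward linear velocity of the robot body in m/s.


v = r*(wR + wL)/2 = 0.082*(-4.35 + 0.1)/2 = -0.1743

-0.1743 m/s


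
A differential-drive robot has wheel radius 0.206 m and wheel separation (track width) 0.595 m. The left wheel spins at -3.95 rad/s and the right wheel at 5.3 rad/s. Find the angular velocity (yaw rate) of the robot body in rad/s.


omega = r*(wR - wL)/L = 0.206*(5.3 - (-3.95))/0.595 = 3.2025

3.2025 rad/s


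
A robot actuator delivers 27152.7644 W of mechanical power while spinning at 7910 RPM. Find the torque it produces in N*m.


omega = 7910 * 2*pi/60 = 828.333263 rad/s
tau = P / omega = 27152.7644 / 828.333263 = 32.7800

32.7800 N*m


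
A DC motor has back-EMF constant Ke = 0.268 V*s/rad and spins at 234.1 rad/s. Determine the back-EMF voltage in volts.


V_emf = Ke * omega = 0.268*234.1 = 62.7388

62.7388 V


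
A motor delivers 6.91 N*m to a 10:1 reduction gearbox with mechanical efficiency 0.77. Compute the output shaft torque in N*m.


tau_out = tau_in * N * eta = 6.91 * 10 * 0.77 = 53.2070

53.2070 N*m


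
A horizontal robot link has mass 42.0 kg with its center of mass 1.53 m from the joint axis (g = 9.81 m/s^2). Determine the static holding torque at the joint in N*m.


tau = m*g*L = 42.0 * 9.81 * 1.53 = 630.3906

630.3906 N*m


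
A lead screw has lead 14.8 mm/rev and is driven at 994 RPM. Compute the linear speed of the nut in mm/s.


v = lead * (RPM/60) = 14.8*994/60 = 245.1867

245.1867 mm/s


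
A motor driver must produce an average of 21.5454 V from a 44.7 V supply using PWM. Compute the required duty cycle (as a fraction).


D = V_avg/V_supply = 21.5454/44.7 = 0.4820

0.4820


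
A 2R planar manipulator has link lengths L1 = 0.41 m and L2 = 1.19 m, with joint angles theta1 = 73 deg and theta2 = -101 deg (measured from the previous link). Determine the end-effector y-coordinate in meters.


y = L1*sin(th1) + L2*sin(th1+th2) = 0.41*sin(73 deg) + 1.19*sin(-28 deg) = -0.1666

-0.1666 m


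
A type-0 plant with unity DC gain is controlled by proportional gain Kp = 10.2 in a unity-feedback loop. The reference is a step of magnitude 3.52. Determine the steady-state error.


e_ss = R/(1 + Kp) = 3.52/(1 + 10.2) = 3.52/11.2000 = 0.3143

0.3143


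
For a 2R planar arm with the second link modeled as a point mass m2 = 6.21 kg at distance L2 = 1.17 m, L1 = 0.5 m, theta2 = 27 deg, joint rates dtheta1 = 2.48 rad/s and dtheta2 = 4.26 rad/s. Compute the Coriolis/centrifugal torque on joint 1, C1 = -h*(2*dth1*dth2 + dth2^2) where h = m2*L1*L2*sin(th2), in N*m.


h = m2*L1*L2*sin(th2) = 6.21*0.5*1.17*sin(27 deg) = 1.649279
C1 = -h*(2*2.48*4.26 + 4.26^2) = -1.649279*39.2772 = -64.7791

-64.7791 N*m


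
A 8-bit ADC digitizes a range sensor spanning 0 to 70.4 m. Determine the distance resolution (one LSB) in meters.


res = range / 2^n = 70.4/2^8 = 70.4/256 = 0.2750

0.2750 m


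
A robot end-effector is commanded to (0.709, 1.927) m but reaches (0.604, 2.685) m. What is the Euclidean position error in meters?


dx = 0.604 - (0.709) = -0.1050, dy = 2.685 - (1.927) = 0.7580
err = sqrt(0.011025 + 0.574564) = 0.7652

0.7652 m


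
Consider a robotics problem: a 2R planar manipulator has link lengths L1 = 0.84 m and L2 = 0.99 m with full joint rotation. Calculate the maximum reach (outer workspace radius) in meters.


r_max = L1 + L2 = 0.84 + 0.99 = 1.8300

1.8300 m


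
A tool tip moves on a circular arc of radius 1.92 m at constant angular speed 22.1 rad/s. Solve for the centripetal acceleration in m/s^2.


a_c = omega^2 * r = 22.1^2 * 1.92 = 937.7472

937.7472 m/s^2


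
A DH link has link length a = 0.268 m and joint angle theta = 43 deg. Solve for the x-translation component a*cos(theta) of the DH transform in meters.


a*cos(theta) = 0.268*cos(43 deg) = 0.1960

0.1960 m


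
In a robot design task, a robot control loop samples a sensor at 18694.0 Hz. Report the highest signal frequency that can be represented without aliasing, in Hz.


f_max = f_s/2 = 18694.0/2 = 9347.0000

9347.0000 Hz


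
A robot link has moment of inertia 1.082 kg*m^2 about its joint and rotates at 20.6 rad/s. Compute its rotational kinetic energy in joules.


KE = (1/2)*I*omega^2 = 0.5*1.082*20.6^2 = 229.5788

229.5788 J


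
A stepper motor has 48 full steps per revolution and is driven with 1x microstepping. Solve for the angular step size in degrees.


step = 360/(48*1) = 360/48 = 7.5000

7.5000 degrees


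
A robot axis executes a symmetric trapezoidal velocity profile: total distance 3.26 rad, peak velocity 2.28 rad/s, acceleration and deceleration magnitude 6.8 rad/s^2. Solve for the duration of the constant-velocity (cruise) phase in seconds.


t_acc = v/a = 0.335294 s, d_acc = v^2/(2a) = 0.382235 rad each
d_cruise = 3.26 - 2*0.382235 = 2.495530 rad
t_cruise = d_cruise/v = 2.495530/2.28 = 1.0945

1.0945 s


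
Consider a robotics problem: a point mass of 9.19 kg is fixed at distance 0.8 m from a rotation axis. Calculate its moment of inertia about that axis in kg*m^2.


I = m*r^2 = 9.19*0.8^2 = 5.8816

5.8816 kg*m^2


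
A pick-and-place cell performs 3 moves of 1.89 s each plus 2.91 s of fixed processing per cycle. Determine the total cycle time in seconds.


T = 3*1.89 + 2.91 = 8.5800

8.5800 s


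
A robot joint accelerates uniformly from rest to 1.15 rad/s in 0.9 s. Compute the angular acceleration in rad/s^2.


alpha = delta_omega / t = 1.15 / 0.9 = 1.2778

1.2778 rad/s^2


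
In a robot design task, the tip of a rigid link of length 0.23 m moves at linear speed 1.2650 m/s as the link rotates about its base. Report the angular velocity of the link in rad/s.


omega = v / L = 1.2650 / 0.23 = 5.5000

5.5000 rad/s


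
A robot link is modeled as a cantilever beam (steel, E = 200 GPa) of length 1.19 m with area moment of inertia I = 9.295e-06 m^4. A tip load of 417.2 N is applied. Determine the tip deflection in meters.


delta = F*L^3/(3*E*I) = 417.2*1.19^3/(3*2.000e+11*9.295e-06)
      = 703.0483348/5577000 = 1.2606e-04

1.2606e-04 m


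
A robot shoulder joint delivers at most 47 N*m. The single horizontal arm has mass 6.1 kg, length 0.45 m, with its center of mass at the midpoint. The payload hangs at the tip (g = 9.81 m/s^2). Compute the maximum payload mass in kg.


tau_arm = m_arm*g*(L/2) = 6.1*9.81*0.45/2 = 13.4642 N*m
tau_payload = tau_max - tau_arm = 47 - 13.4642 = 33.5358
m_payload = tau_payload / (g*L) = 33.5358 / (9.81*0.45) = 7.5967

7.5967 kg


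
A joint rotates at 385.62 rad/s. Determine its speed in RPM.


RPM = 385.62 * 60/(2*pi) = 3682.3997

3682.3997 RPM


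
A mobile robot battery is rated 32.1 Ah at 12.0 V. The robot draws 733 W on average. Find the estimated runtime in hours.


E = 32.1*12.0 = 385.2000 Wh
t = E/P = 385.2000/733 = 0.5255

0.5255 hours


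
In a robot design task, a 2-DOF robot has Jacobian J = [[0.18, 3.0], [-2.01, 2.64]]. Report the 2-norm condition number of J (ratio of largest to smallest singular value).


JJ^T eigenvalues: trace(JJ^T) = 20.0421, det(JJ^T) = det(J)^2 = 42.31762704
s_max^2 = (20.0421 + sqrt(232.41526425))/2 = 17.64363592
s_min^2 = (20.0421 - sqrt(232.41526425))/2 = 2.39846408
kappa = s_max/s_min = sqrt(17.64363592/2.39846408) = 2.7122

2.7122


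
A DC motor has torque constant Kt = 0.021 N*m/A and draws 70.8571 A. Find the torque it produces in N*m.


tau = Kt * I = 0.021*70.8571 = 1.4880

1.4880 N*m


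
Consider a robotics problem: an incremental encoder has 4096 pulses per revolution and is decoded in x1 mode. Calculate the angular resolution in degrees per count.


resolution = 360 / (PPR * 1) = 360 / 4096 = 0.0879

0.0879 degrees


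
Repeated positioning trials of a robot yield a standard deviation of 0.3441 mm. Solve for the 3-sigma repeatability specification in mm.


repeatability = 3*sigma = 3*0.3441 = 1.0323

1.0323 mm


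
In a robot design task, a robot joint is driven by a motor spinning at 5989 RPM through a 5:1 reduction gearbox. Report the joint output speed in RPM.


omega_joint = omega_motor / N = 5989 / 5 = 1197.8000

1197.8000 RPM


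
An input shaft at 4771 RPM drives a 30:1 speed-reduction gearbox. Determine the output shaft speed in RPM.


omega_out = omega_in / N = 4771 / 30 = 159.0333

159.0333 RPM


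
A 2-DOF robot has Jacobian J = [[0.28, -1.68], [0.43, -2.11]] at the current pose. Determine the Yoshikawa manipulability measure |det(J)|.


det(J) = 0.28*-2.11 - (-1.68)*(0.43) = 0.1316
|det(J)| = 0.1316

0.1316


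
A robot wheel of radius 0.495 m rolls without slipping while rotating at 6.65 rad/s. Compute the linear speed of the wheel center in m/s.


v = omega * r = 6.65 * 0.495 = 3.2917

3.2917 m/s


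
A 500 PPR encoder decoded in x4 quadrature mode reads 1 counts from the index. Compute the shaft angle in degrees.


angle = counts * 360 / (PPR*4) = 1 * 360 / 2000 = 0.1800

0.1800 degrees


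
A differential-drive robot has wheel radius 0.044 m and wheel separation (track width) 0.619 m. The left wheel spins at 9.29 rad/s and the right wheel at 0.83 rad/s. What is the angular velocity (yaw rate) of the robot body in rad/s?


omega = r*(wR - wL)/L = 0.044*(0.83 - (9.29))/0.619 = -0.6014

-0.6014 rad/s


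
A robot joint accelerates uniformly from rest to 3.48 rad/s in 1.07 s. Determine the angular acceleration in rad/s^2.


alpha = delta_omega / t = 3.48 / 1.07 = 3.2523

3.2523 rad/s^2


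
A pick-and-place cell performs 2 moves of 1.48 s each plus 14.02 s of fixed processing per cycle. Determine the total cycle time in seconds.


T = 2*1.48 + 14.02 = 16.9800

16.9800 s


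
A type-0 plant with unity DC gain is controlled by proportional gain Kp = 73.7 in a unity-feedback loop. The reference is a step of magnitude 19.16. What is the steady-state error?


e_ss = R/(1 + Kp) = 19.16/(1 + 73.7) = 19.16/74.7000 = 0.2565

0.2565


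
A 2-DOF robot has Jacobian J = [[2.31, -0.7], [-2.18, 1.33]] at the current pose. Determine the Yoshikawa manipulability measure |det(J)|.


det(J) = 2.31*1.33 - (-0.7)*(-2.18) = 1.5463
|det(J)| = 1.5463

1.5463


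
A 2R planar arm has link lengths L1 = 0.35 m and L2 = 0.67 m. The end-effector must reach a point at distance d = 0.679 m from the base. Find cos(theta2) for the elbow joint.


cos(th2) = (d^2 - L1^2 - L2^2)/(2*L1*L2) = (0.679^2 - 0.35^2 - 0.67^2)/(2*0.35*0.67) = -0.2353

-0.2353


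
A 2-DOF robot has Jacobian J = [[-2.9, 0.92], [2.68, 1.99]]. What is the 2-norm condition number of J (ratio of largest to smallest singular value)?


JJ^T eigenvalues: trace(JJ^T) = 20.3989, det(JJ^T) = det(J)^2 = 67.84157956
s_max^2 = (20.3989 + sqrt(144.74880297))/2 = 16.21502983
s_min^2 = (20.3989 - sqrt(144.74880297))/2 = 4.18387017
kappa = s_max/s_min = sqrt(16.21502983/4.18387017) = 1.9687

1.9687


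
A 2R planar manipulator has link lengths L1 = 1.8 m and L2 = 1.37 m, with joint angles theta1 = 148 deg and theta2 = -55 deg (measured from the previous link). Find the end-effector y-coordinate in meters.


y = L1*sin(th1) + L2*sin(th1+th2) = 1.8*sin(148 deg) + 1.37*sin(93 deg) = 2.3220

2.3220 m


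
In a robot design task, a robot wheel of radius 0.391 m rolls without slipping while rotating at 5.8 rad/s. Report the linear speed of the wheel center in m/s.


v = omega * r = 5.8 * 0.391 = 2.2678

2.2678 m/s


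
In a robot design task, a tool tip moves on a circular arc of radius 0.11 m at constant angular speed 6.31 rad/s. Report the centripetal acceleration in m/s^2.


a_c = omega^2 * r = 6.31^2 * 0.11 = 4.3798

4.3798 m/s^2


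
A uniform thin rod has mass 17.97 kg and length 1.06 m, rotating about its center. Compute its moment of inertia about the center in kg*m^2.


I = (1/12)*m*L^2 = (1/12)*17.97*1.06^2 = 1.6826

1.6826 kg*m^2


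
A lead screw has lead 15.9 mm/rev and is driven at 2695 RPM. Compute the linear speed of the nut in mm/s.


v = lead * (RPM/60) = 15.9*2695/60 = 714.1750

714.1750 mm/s


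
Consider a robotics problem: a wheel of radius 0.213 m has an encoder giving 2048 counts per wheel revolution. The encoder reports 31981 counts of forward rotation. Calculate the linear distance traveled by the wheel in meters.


revs = 31981/2048 = 15.615723
d = revs * 2*pi*r = 15.615723 * 2*pi*0.213 = 20.8988

20.8988 m


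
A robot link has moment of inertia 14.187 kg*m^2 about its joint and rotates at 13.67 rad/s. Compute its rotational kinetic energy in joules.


KE = (1/2)*I*omega^2 = 0.5*14.187*13.67^2 = 1325.5545

1325.5545 J


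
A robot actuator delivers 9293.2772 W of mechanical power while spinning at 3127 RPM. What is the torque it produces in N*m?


omega = 3127 * 2*pi/60 = 327.458674 rad/s
tau = P / omega = 9293.2772 / 327.458674 = 28.3800

28.3800 N*m


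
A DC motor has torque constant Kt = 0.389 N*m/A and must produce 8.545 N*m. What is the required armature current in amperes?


I = tau / Kt = 8.545/0.389 = 21.9666

21.9666 A


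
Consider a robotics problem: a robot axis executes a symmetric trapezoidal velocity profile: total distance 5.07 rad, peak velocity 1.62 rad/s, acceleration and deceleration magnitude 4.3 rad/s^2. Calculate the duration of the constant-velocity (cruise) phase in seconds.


t_acc = v/a = 0.376744 s, d_acc = v^2/(2a) = 0.305163 rad each
d_cruise = 5.07 - 2*0.305163 = 4.459674 rad
t_cruise = d_cruise/v = 4.459674/1.62 = 2.7529

2.7529 s


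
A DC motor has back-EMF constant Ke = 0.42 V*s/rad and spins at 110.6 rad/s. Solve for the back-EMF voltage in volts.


V_emf = Ke * omega = 0.42*110.6 = 46.4520

46.4520 V


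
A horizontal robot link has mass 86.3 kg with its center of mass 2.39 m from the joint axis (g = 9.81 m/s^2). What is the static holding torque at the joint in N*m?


tau = m*g*L = 86.3 * 9.81 * 2.39 = 2023.3812

2023.3812 N*m


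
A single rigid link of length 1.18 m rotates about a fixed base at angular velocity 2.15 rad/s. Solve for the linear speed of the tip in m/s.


v = L*omega = 1.18 * 2.15 = 2.5370

2.5370 m/s


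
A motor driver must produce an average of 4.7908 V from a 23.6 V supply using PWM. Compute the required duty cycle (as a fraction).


D = V_avg/V_supply = 4.7908/23.6 = 0.2030

0.2030


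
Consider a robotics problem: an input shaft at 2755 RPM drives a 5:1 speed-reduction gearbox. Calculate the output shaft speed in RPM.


omega_out = omega_in / N = 2755 / 5 = 551.0000

551.0000 RPM


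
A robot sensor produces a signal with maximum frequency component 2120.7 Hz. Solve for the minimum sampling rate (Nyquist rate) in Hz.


f_s,min = 2*f_max = 2*2120.7 = 4241.4000

4241.4000 Hz


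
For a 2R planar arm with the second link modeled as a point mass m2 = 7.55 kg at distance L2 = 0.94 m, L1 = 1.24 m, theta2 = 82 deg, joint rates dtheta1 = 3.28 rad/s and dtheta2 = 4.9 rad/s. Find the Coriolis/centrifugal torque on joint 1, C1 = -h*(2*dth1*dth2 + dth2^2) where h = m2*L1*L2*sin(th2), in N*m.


h = m2*L1*L2*sin(th2) = 7.55*1.24*0.94*sin(82 deg) = 8.714636
C1 = -h*(2*3.28*4.9 + 4.9^2) = -8.714636*56.1540 = -489.3617

-489.3617 N*m


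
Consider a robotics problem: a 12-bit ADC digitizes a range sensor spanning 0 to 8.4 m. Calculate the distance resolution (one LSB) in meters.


res = range / 2^n = 8.4/2^12 = 8.4/4096 = 0.0021

0.0021 m


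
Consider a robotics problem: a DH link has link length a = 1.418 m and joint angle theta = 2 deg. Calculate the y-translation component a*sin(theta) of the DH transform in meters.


a*sin(theta) = 1.418*sin(2 deg) = 0.0495

0.0495 m


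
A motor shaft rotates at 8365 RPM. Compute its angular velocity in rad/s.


omega = 8365 * 2*pi/60 = 875.9808

875.9808 rad/s


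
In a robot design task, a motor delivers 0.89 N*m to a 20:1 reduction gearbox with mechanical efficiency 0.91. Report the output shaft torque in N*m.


tau_out = tau_in * N * eta = 0.89 * 20 * 0.91 = 16.1980

16.1980 N*m


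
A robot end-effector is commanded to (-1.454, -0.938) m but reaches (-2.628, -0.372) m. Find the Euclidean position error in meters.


dx = -2.628 - (-1.454) = -1.1740, dy = -0.372 - (-0.938) = 0.5660
err = sqrt(1.378276 + 0.320356) = 1.3033

1.3033 m


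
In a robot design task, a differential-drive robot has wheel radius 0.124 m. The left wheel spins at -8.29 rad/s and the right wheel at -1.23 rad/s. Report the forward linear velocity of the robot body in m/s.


v = r*(wR + wL)/2 = 0.124*(-1.23 + -8.29)/2 = -0.5902

-0.5902 m/s


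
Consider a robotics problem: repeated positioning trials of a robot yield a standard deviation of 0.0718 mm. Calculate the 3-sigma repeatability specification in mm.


repeatability = 3*sigma = 3*0.0718 = 0.2154

0.2154 mm


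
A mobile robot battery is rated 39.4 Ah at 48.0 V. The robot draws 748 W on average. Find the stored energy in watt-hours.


E = capacity * V = 39.4*48.0 = 1891.2000

1891.2000 Wh


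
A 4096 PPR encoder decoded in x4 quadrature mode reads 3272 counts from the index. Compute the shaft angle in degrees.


angle = counts * 360 / (PPR*4) = 3272 * 360 / 16384 = 71.8945

71.8945 degrees


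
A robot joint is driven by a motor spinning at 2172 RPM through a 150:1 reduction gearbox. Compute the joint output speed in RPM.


omega_joint = omega_motor / N = 2172 / 150 = 14.4800

14.4800 RPM


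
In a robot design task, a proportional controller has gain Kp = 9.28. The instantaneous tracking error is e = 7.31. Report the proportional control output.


u_P = Kp * e = 9.28 * 7.31 = 67.8368

67.8368


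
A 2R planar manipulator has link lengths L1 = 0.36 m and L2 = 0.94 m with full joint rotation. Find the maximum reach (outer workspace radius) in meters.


r_max = L1 + L2 = 0.36 + 0.94 = 1.3000

1.3000 m


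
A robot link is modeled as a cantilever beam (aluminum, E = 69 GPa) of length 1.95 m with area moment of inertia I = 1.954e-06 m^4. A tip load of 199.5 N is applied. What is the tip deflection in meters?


delta = F*L^3/(3*E*I) = 199.5*1.95^3/(3*6.900e+10*1.954e-06)
      = 1479.2675625/404478 = 0.0037

0.0037 m


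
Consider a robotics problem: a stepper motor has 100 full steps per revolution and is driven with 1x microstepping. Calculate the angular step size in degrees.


step = 360/(100*1) = 360/100 = 3.6000

3.6000 degrees


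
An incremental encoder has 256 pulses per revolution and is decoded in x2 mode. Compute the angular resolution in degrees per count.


resolution = 360 / (PPR * 2) = 360 / 512 = 0.7031

0.7031 degrees


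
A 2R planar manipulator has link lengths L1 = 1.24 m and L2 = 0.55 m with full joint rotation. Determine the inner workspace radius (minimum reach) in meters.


r_min = |L1 - L2| = |1.24 - 0.55| = 0.6900

0.6900 m


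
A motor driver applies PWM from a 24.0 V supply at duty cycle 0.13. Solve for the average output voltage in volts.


V_avg = V_supply * D = 24.0*0.13 = 3.1200

3.1200 V


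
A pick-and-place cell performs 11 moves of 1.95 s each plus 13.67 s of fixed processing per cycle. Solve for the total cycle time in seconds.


T = 11*1.95 + 13.67 = 35.1200

35.1200 s


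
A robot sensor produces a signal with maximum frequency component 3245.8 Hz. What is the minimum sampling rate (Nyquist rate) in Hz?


f_s,min = 2*f_max = 2*3245.8 = 6491.6000

6491.6000 Hz


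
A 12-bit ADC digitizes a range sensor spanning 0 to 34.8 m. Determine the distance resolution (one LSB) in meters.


res = range / 2^n = 34.8/2^12 = 34.8/4096 = 0.0085

0.0085 m


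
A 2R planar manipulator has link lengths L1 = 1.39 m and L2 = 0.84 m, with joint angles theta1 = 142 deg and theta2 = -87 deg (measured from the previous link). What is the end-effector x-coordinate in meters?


x = L1*cos(th1) + L2*cos(th1+th2) = 1.39*cos(142 deg) + 0.84*cos(55 deg) = -0.6135

-0.6135 m


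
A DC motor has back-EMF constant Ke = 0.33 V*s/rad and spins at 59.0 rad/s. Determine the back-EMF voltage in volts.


V_emf = Ke * omega = 0.33*59.0 = 19.4700

19.4700 V


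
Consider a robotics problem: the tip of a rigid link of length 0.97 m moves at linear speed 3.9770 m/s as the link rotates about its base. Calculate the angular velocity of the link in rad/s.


omega = v / L = 3.9770 / 0.97 = 4.1000

4.1000 rad/s


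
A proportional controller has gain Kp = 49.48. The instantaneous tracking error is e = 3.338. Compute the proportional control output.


u_P = Kp * e = 49.48 * 3.338 = 165.1642

165.1642


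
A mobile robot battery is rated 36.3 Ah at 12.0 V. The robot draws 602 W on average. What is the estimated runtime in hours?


E = 36.3*12.0 = 435.6000 Wh
t = E/P = 435.6000/602 = 0.7236

0.7236 hours


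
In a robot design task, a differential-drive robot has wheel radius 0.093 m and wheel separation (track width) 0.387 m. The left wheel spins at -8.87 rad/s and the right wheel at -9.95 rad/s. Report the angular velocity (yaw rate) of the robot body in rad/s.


omega = r*(wR - wL)/L = 0.093*(-9.95 - (-8.87))/0.387 = -0.2595

-0.2595 rad/s


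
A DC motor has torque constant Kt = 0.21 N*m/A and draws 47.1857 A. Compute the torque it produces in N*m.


tau = Kt * I = 0.21*47.1857 = 9.9090

9.9090 N*m


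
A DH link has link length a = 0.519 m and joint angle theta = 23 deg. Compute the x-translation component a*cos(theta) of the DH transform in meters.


a*cos(theta) = 0.519*cos(23 deg) = 0.4777

0.4777 m


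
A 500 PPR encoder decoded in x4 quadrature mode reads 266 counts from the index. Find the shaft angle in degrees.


angle = counts * 360 / (PPR*4) = 266 * 360 / 2000 = 47.8800

47.8800 degrees


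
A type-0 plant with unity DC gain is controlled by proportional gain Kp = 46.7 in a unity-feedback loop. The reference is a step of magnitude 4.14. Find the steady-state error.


e_ss = R/(1 + Kp) = 4.14/(1 + 46.7) = 4.14/47.7000 = 0.0868

0.0868


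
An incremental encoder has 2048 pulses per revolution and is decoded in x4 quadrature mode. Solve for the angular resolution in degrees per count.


resolution = 360 / (PPR * 4) = 360 / 8192 = 0.0439

0.0439 degrees


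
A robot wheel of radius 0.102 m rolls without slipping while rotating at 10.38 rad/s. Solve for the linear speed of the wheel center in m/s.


v = omega * r = 10.38 * 0.102 = 1.0588

1.0588 m/s


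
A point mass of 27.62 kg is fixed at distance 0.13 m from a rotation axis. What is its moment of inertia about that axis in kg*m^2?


I = m*r^2 = 27.62*0.13^2 = 0.4668

0.4668 kg*m^2


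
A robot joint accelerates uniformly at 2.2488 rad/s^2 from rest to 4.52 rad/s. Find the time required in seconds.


t = delta_omega / alpha = 4.52 / 2.2488 = 2.0100

2.0100 s


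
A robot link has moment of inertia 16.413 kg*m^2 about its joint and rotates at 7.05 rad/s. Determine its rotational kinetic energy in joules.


KE = (1/2)*I*omega^2 = 0.5*16.413*7.05^2 = 407.8836

407.8836 J


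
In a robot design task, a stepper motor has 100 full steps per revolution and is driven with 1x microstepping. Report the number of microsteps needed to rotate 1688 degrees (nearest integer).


step_size = 360/(100*1) = 360/100 = 3.600000 deg
n = 1688/(360/100) = 1688*100/360 = 468.8889 -> 469

469 steps


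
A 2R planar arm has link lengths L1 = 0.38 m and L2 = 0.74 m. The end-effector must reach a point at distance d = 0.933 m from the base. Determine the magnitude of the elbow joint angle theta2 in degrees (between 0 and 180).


cos(th2) = (d^2 - L1^2 - L2^2)/(2*L1*L2) = (0.933^2 - 0.38^2 - 0.74^2)/(2*0.38*0.74) = 0.31737020
th2 = acos(0.31737020) = 71.4960 deg

71.4960 degrees


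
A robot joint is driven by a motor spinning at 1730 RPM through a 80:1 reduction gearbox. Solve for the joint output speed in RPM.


omega_joint = omega_motor / N = 1730 / 80 = 21.6250

21.6250 RPM


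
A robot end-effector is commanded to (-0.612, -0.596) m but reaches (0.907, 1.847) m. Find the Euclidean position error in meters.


dx = 0.907 - (-0.612) = 1.5190, dy = 1.847 - (-0.596) = 2.4430
err = sqrt(2.307361 + 5.968249) = 2.8767

2.8767 m


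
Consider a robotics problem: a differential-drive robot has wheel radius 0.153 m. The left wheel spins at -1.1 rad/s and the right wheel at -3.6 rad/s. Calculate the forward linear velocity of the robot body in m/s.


v = r*(wR + wL)/2 = 0.153*(-3.6 + -1.1)/2 = -0.3595

-0.3595 m/s


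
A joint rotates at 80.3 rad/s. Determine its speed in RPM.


RPM = 80.3 * 60/(2*pi) = 766.8085

766.8085 RPM


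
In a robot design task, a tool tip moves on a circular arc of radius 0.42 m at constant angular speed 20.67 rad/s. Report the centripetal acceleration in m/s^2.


a_c = omega^2 * r = 20.67^2 * 0.42 = 179.4445

179.4445 m/s^2


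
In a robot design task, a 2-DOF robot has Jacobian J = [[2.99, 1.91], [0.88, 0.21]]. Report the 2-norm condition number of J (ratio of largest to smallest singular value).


JJ^T eigenvalues: trace(JJ^T) = 13.4067, det(JJ^T) = det(J)^2 = 1.10859841
s_max^2 = (13.4067 + sqrt(175.30521125))/2 = 13.32349372
s_min^2 = (13.4067 - sqrt(175.30521125))/2 = 0.08320628
kappa = s_max/s_min = sqrt(13.32349372/0.08320628) = 12.6541

12.6541


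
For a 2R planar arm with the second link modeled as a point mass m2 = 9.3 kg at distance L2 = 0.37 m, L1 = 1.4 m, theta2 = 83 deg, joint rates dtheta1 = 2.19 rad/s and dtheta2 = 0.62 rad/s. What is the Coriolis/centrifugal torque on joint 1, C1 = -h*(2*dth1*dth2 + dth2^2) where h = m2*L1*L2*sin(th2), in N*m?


h = m2*L1*L2*sin(th2) = 9.3*1.4*0.37*sin(83 deg) = 4.781492
C1 = -h*(2*2.19*0.62 + 0.62^2) = -4.781492*3.1000 = -14.8226

-14.8226 N*m


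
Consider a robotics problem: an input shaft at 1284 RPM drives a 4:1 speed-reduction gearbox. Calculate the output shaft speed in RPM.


omega_out = omega_in / N = 1284 / 4 = 321.0000

321.0000 RPM


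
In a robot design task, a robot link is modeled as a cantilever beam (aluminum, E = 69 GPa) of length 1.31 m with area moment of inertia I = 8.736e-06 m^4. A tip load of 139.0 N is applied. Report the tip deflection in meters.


delta = F*L^3/(3*E*I) = 139.0*1.31^3/(3*6.900e+10*8.736e-06)
      = 312.484649/1808352 = 1.7280e-04

1.7280e-04 m


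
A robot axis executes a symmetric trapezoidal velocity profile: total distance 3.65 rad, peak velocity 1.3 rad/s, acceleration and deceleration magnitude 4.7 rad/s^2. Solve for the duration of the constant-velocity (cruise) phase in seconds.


t_acc = v/a = 0.276596 s, d_acc = v^2/(2a) = 0.179787 rad each
d_cruise = 3.65 - 2*0.179787 = 3.290426 rad
t_cruise = d_cruise/v = 3.290426/1.3 = 2.5311

2.5311 s


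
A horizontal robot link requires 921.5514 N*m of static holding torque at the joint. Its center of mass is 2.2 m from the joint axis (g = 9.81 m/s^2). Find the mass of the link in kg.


m = tau / (g*L) = 921.5514 / (9.81 * 2.2) = 42.7000

42.7000 kg


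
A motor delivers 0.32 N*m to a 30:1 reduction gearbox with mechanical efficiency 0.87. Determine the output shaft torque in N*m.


tau_out = tau_in * N * eta = 0.32 * 30 * 0.87 = 8.3520

8.3520 N*m


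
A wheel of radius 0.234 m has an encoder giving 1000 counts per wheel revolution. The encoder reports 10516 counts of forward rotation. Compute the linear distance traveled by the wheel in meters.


revs = 10516/1000 = 10.516000
d = revs * 2*pi*r = 10.516000 * 2*pi*0.234 = 15.4613

15.4613 m


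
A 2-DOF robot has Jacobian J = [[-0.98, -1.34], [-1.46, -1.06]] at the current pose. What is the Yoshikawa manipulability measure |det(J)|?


det(J) = -0.98*-1.06 - (-1.34)*(-1.46) = -0.9176
|det(J)| = 0.9176

0.9176


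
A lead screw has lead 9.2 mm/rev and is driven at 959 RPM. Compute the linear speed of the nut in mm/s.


v = lead * (RPM/60) = 9.2*959/60 = 147.0467

147.0467 mm/s


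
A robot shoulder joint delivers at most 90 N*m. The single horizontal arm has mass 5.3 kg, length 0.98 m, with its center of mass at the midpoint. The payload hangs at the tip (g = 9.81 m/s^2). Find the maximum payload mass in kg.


tau_arm = m_arm*g*(L/2) = 5.3*9.81*0.98/2 = 25.4766 N*m
tau_payload = tau_max - tau_arm = 90 - 25.4766 = 64.5234
m_payload = tau_payload / (g*L) = 64.5234 / (9.81*0.98) = 6.7115

6.7115 kg


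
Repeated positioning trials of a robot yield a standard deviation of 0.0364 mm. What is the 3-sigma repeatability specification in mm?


repeatability = 3*sigma = 3*0.0364 = 0.1092

0.1092 mm


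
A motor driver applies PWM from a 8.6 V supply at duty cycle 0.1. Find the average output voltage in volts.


V_avg = V_supply * D = 8.6*0.1 = 0.8600

0.8600 V


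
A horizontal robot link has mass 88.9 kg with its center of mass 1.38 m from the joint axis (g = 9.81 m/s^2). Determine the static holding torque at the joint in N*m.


tau = m*g*L = 88.9 * 9.81 * 1.38 = 1203.5104

1203.5104 N*m


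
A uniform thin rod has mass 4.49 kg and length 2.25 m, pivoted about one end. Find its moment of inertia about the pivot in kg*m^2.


I = (1/3)*m*L^2 = (1/3)*4.49*2.25^2 = 7.5769

7.5769 kg*m^2
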